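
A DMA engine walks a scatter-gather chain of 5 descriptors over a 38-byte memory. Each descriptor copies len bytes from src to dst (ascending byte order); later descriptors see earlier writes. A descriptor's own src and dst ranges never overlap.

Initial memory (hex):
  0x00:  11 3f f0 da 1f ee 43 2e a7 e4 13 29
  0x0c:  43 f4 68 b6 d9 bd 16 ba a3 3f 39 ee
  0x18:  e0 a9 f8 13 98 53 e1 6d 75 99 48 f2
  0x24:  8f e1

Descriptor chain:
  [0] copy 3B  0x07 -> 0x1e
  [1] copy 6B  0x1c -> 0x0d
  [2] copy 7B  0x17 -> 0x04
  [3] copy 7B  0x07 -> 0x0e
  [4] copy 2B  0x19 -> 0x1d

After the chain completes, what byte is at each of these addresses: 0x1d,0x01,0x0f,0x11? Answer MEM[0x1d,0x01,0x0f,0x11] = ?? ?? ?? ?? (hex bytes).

  after D0: wrote 3B at 0x1e = 2ea7e4
  after D1: wrote 6B at 0x0d = 98532ea7e499
  after D2: wrote 7B at 0x04 = eee0a9f8139853
  after D3: wrote 7B at 0x0e = f8139853294398
  after D4: wrote 2B at 0x1d = a9f8
query mem[0x1d]=0xa9, mem[0x01]=0x3f, mem[0x0f]=0x13, mem[0x11]=0x53

MEM[0x1d,0x01,0x0f,0x11] = a9 3f 13 53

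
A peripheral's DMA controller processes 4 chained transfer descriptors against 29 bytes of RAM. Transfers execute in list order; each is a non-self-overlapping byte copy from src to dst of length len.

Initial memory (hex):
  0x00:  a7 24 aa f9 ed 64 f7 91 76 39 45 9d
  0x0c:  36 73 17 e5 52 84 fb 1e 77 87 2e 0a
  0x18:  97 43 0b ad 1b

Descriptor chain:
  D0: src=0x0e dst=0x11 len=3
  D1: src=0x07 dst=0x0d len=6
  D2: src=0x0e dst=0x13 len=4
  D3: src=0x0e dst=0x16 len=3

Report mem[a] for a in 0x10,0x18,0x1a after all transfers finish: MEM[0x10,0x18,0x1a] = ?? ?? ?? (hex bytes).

MEM[0x10,0x18,0x1a] = 45 45 0b

  after D0: wrote 3B at 0x11 = 17e552
  after D1: wrote 6B at 0x0d = 917639459d36
  after D2: wrote 4B at 0x13 = 7639459d
  after D3: wrote 3B at 0x16 = 763945
query mem[0x10]=0x45, mem[0x18]=0x45, mem[0x1a]=0x0b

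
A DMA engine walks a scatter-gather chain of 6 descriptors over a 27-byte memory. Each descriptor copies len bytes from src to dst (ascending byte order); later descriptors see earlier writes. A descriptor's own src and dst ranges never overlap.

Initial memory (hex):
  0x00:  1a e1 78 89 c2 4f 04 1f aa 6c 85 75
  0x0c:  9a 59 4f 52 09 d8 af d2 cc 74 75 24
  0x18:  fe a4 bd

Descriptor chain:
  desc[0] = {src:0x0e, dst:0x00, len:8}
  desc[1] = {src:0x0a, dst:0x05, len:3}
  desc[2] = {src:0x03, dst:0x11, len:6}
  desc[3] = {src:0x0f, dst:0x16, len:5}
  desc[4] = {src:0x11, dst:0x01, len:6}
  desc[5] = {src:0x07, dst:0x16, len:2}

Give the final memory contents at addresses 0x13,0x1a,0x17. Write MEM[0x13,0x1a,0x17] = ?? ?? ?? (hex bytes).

MEM[0x13,0x1a,0x17] = 85 85 aa

D0: mem[0x00..0x07] <- [4f 52 09 d8 af d2 cc 74]
D1: mem[0x05..0x07] <- [85 75 9a]
D2: mem[0x11..0x16] <- [d8 af 85 75 9a aa]
D3: mem[0x16..0x1a] <- [52 09 d8 af 85]
D4: mem[0x01..0x06] <- [d8 af 85 75 9a 52]
D5: mem[0x16..0x17] <- [9a aa]
query mem[0x13]=0x85, mem[0x1a]=0x85, mem[0x17]=0xaa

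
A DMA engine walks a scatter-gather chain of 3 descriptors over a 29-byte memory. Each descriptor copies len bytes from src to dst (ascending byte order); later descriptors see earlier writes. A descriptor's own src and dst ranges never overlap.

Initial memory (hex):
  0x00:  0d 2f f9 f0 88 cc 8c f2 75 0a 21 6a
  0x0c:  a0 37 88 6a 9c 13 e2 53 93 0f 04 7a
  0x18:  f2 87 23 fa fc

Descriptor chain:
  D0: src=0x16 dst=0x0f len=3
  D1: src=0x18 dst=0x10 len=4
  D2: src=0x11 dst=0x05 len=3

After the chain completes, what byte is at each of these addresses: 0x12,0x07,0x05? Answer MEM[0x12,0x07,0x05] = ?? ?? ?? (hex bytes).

MEM[0x12,0x07,0x05] = 23 fa 87

D0: mem[0x0f..0x11] <- [04 7a f2]
D1: mem[0x10..0x13] <- [f2 87 23 fa]
D2: mem[0x05..0x07] <- [87 23 fa]
query mem[0x12]=0x23, mem[0x07]=0xfa, mem[0x05]=0x87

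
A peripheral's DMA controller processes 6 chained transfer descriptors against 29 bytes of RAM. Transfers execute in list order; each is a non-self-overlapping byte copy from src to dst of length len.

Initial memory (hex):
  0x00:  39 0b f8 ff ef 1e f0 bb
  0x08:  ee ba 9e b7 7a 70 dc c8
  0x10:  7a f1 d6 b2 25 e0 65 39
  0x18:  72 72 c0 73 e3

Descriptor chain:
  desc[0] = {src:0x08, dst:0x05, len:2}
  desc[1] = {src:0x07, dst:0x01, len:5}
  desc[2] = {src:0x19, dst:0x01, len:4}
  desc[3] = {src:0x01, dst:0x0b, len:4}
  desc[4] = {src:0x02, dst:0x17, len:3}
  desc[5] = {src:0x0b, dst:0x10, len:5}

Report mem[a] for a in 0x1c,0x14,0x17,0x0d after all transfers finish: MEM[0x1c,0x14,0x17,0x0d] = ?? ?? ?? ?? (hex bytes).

[0] 0x08->0x05 len=2 : ee ba
[1] 0x07->0x01 len=5 : bb ee ba 9e b7
[2] 0x19->0x01 len=4 : 72 c0 73 e3
[3] 0x01->0x0b len=4 : 72 c0 73 e3
[4] 0x02->0x17 len=3 : c0 73 e3
[5] 0x0b->0x10 len=5 : 72 c0 73 e3 c8
query mem[0x1c]=0xe3, mem[0x14]=0xc8, mem[0x17]=0xc0, mem[0x0d]=0x73

MEM[0x1c,0x14,0x17,0x0d] = e3 c8 c0 73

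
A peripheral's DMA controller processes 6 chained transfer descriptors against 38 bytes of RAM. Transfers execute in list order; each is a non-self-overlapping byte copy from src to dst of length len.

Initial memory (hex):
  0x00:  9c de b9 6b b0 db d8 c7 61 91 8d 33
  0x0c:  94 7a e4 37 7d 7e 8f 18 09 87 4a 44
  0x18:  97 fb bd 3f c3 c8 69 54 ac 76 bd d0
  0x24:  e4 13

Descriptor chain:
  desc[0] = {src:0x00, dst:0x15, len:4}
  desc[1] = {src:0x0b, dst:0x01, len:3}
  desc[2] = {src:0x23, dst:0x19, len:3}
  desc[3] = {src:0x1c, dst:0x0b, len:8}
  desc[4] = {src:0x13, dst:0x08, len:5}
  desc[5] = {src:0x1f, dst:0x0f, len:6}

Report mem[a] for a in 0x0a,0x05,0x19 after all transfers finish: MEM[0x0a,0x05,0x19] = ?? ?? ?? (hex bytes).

D0: mem[0x15..0x18] <- [9c de b9 6b]
D1: mem[0x01..0x03] <- [33 94 7a]
D2: mem[0x19..0x1b] <- [d0 e4 13]
D3: mem[0x0b..0x12] <- [c3 c8 69 54 ac 76 bd d0]
D4: mem[0x08..0x0c] <- [18 09 9c de b9]
D5: mem[0x0f..0x14] <- [54 ac 76 bd d0 e4]
query mem[0x0a]=0x9c, mem[0x05]=0xdb, mem[0x19]=0xd0

MEM[0x0a,0x05,0x19] = 9c db d0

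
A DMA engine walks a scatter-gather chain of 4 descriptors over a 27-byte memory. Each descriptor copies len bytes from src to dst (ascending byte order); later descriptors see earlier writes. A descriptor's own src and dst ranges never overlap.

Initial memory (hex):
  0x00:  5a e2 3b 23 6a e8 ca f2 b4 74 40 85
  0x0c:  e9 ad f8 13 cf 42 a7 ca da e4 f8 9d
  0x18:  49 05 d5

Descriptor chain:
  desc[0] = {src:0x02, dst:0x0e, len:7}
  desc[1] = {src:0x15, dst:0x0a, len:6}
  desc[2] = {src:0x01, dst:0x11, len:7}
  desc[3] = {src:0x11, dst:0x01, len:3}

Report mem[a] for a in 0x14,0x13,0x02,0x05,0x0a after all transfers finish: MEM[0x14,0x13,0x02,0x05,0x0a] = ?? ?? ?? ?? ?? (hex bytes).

MEM[0x14,0x13,0x02,0x05,0x0a] = 6a 23 3b e8 e4

D0: mem[0x0e..0x14] <- [3b 23 6a e8 ca f2 b4]
D1: mem[0x0a..0x0f] <- [e4 f8 9d 49 05 d5]
D2: mem[0x11..0x17] <- [e2 3b 23 6a e8 ca f2]
D3: mem[0x01..0x03] <- [e2 3b 23]
query mem[0x14]=0x6a, mem[0x13]=0x23, mem[0x02]=0x3b, mem[0x05]=0xe8, mem[0x0a]=0xe4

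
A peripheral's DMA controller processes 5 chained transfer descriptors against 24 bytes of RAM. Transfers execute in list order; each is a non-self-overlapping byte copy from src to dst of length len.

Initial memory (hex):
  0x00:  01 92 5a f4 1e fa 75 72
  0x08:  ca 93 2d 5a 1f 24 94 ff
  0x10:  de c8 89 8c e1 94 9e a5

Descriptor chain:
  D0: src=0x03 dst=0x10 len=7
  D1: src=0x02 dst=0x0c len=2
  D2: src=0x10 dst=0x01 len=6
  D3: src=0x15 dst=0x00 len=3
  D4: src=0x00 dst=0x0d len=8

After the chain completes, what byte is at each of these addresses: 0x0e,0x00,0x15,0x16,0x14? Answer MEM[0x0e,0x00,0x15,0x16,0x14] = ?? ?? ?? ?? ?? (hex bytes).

  after D0: wrote 7B at 0x10 = f41efa7572ca93
  after D1: wrote 2B at 0x0c = 5af4
  after D2: wrote 6B at 0x01 = f41efa7572ca
  after D3: wrote 3B at 0x00 = ca93a5
  after D4: wrote 8B at 0x0d = ca93a5fa7572ca72
query mem[0x0e]=0x93, mem[0x00]=0xca, mem[0x15]=0xca, mem[0x16]=0x93, mem[0x14]=0x72

MEM[0x0e,0x00,0x15,0x16,0x14] = 93 ca ca 93 72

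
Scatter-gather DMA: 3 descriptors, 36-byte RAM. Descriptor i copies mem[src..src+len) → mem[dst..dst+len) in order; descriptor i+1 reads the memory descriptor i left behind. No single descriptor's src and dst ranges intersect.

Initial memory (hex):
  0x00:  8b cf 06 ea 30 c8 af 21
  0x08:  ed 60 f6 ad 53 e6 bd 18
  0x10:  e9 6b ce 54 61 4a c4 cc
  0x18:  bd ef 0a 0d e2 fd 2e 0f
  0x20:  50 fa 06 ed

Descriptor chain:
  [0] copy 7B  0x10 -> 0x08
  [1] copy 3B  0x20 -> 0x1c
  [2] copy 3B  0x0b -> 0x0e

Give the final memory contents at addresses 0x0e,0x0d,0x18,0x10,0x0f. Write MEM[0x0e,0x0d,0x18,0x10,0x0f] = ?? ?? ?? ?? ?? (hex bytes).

[0] 0x10->0x08 len=7 : e9 6b ce 54 61 4a c4
[1] 0x20->0x1c len=3 : 50 fa 06
[2] 0x0b->0x0e len=3 : 54 61 4a
query mem[0x0e]=0x54, mem[0x0d]=0x4a, mem[0x18]=0xbd, mem[0x10]=0x4a, mem[0x0f]=0x61

MEM[0x0e,0x0d,0x18,0x10,0x0f] = 54 4a bd 4a 61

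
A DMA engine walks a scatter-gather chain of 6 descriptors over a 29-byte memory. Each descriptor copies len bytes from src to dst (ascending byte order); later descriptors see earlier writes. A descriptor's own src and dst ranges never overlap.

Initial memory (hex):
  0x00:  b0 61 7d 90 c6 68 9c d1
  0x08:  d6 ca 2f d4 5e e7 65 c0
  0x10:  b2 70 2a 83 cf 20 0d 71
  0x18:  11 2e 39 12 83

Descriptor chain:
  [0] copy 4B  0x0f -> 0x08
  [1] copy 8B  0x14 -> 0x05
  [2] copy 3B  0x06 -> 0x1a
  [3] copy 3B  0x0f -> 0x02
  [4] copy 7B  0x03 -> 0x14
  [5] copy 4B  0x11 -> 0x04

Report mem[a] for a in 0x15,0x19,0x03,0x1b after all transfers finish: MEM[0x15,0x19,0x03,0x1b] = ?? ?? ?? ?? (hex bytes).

MEM[0x15,0x19,0x03,0x1b] = 70 71 b2 0d

[0] 0x0f->0x08 len=4 : c0 b2 70 2a
[1] 0x14->0x05 len=8 : cf 20 0d 71 11 2e 39 12
[2] 0x06->0x1a len=3 : 20 0d 71
[3] 0x0f->0x02 len=3 : c0 b2 70
[4] 0x03->0x14 len=7 : b2 70 cf 20 0d 71 11
[5] 0x11->0x04 len=4 : 70 2a 83 b2
query mem[0x15]=0x70, mem[0x19]=0x71, mem[0x03]=0xb2, mem[0x1b]=0x0d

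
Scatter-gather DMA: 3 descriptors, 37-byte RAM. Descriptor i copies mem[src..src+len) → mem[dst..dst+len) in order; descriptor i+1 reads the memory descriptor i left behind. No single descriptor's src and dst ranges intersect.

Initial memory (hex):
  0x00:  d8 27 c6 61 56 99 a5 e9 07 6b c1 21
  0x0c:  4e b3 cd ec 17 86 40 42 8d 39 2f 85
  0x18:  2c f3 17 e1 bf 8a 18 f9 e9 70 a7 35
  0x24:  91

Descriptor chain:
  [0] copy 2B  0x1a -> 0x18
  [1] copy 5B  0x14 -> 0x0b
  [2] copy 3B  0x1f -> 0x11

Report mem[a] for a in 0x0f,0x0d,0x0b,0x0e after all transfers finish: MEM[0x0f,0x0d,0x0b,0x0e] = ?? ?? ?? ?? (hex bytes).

[0] 0x1a->0x18 len=2 : 17 e1
[1] 0x14->0x0b len=5 : 8d 39 2f 85 17
[2] 0x1f->0x11 len=3 : f9 e9 70
query mem[0x0f]=0x17, mem[0x0d]=0x2f, mem[0x0b]=0x8d, mem[0x0e]=0x85

MEM[0x0f,0x0d,0x0b,0x0e] = 17 2f 8d 85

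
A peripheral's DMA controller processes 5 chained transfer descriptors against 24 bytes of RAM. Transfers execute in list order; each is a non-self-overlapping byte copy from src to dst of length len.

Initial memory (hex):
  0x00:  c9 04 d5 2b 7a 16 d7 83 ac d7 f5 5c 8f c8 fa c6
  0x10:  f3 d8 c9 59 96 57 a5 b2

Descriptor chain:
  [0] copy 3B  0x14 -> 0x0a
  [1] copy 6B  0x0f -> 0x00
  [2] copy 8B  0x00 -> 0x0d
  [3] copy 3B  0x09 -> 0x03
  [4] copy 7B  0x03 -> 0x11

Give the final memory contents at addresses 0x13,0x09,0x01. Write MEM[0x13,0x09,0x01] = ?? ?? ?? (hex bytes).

  after D0: wrote 3B at 0x0a = 9657a5
  after D1: wrote 6B at 0x00 = c6f3d8c95996
  after D2: wrote 8B at 0x0d = c6f3d8c95996d783
  after D3: wrote 3B at 0x03 = d79657
  after D4: wrote 7B at 0x11 = d79657d783acd7
query mem[0x13]=0x57, mem[0x09]=0xd7, mem[0x01]=0xf3

MEM[0x13,0x09,0x01] = 57 d7 f3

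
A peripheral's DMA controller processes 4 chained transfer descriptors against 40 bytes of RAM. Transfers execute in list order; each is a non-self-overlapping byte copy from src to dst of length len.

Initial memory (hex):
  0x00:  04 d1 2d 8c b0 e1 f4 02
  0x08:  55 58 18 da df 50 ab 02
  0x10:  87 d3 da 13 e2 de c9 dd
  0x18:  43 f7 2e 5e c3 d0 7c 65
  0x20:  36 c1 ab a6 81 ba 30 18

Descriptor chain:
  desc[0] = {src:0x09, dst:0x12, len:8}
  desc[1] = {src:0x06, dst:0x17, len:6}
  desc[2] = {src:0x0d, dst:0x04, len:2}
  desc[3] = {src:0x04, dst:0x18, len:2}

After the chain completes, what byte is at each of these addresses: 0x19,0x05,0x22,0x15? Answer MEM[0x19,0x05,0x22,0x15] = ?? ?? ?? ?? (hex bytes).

MEM[0x19,0x05,0x22,0x15] = ab ab ab df

  after D0: wrote 8B at 0x12 = 5818dadf50ab0287
  after D1: wrote 6B at 0x17 = f402555818da
  after D2: wrote 2B at 0x04 = 50ab
  after D3: wrote 2B at 0x18 = 50ab
query mem[0x19]=0xab, mem[0x05]=0xab, mem[0x22]=0xab, mem[0x15]=0xdf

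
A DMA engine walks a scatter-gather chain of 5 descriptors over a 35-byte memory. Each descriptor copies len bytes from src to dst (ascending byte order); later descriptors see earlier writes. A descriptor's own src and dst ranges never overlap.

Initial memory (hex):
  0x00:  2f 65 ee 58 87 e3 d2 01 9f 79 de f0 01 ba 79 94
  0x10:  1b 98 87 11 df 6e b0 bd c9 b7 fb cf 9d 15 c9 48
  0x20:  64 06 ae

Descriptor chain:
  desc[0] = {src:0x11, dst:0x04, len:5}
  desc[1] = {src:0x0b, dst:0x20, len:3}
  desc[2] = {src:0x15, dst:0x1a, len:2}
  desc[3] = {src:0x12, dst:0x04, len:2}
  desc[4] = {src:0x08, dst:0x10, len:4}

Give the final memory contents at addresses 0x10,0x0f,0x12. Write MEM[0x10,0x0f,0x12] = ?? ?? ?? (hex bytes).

  after D0: wrote 5B at 0x04 = 988711df6e
  after D1: wrote 3B at 0x20 = f001ba
  after D2: wrote 2B at 0x1a = 6eb0
  after D3: wrote 2B at 0x04 = 8711
  after D4: wrote 4B at 0x10 = 6e79def0
query mem[0x10]=0x6e, mem[0x0f]=0x94, mem[0x12]=0xde

MEM[0x10,0x0f,0x12] = 6e 94 de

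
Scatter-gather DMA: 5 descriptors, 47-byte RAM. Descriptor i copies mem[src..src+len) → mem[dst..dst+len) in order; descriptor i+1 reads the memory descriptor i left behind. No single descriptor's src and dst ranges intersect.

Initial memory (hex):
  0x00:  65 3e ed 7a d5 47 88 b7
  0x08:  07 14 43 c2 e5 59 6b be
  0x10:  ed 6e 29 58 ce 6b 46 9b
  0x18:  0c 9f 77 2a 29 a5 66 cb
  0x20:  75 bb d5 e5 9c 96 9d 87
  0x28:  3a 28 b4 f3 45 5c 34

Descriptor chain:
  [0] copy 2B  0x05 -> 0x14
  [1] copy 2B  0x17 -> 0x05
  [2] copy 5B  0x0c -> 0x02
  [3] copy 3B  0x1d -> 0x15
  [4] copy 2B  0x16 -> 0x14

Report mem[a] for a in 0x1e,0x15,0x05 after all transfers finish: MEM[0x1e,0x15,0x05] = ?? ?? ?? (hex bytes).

MEM[0x1e,0x15,0x05] = 66 cb be

[0] 0x05->0x14 len=2 : 47 88
[1] 0x17->0x05 len=2 : 9b 0c
[2] 0x0c->0x02 len=5 : e5 59 6b be ed
[3] 0x1d->0x15 len=3 : a5 66 cb
[4] 0x16->0x14 len=2 : 66 cb
query mem[0x1e]=0x66, mem[0x15]=0xcb, mem[0x05]=0xbe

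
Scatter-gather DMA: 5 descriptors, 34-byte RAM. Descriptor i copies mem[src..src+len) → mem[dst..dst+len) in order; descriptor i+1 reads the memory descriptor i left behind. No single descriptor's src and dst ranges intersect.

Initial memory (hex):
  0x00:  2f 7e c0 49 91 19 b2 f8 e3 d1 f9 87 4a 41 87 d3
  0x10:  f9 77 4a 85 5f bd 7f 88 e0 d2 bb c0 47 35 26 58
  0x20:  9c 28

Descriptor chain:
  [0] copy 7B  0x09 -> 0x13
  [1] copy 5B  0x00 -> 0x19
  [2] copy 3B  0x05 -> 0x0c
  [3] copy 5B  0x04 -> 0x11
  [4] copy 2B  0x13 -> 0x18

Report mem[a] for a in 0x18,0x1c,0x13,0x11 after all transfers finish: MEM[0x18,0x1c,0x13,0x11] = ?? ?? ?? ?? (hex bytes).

MEM[0x18,0x1c,0x13,0x11] = b2 49 b2 91

D0: mem[0x13..0x19] <- [d1 f9 87 4a 41 87 d3]
D1: mem[0x19..0x1d] <- [2f 7e c0 49 91]
D2: mem[0x0c..0x0e] <- [19 b2 f8]
D3: mem[0x11..0x15] <- [91 19 b2 f8 e3]
D4: mem[0x18..0x19] <- [b2 f8]
query mem[0x18]=0xb2, mem[0x1c]=0x49, mem[0x13]=0xb2, mem[0x11]=0x91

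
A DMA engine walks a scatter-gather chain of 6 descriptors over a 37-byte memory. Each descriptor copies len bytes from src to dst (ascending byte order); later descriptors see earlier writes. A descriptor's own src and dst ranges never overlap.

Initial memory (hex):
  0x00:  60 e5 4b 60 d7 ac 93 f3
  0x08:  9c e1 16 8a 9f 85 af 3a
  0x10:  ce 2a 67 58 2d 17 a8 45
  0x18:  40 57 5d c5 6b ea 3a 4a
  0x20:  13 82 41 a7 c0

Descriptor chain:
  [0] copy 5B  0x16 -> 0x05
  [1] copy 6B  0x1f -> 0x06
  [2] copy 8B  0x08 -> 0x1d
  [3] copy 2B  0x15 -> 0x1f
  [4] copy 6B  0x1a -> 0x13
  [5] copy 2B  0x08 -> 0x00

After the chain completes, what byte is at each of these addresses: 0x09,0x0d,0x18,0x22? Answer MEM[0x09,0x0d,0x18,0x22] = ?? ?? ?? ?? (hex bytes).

MEM[0x09,0x0d,0x18,0x22] = 41 85 17 85

#0 dst[0x05+5] := {0xa8,0x45,0x40,0x57,0x5d}
#1 dst[0x06+6] := {0x4a,0x13,0x82,0x41,0xa7,0xc0}
#2 dst[0x1d+8] := {0x82,0x41,0xa7,0xc0,0x9f,0x85,0xaf,0x3a}
#3 dst[0x1f+2] := {0x17,0xa8}
#4 dst[0x13+6] := {0x5d,0xc5,0x6b,0x82,0x41,0x17}
#5 dst[0x00+2] := {0x82,0x41}
query mem[0x09]=0x41, mem[0x0d]=0x85, mem[0x18]=0x17, mem[0x22]=0x85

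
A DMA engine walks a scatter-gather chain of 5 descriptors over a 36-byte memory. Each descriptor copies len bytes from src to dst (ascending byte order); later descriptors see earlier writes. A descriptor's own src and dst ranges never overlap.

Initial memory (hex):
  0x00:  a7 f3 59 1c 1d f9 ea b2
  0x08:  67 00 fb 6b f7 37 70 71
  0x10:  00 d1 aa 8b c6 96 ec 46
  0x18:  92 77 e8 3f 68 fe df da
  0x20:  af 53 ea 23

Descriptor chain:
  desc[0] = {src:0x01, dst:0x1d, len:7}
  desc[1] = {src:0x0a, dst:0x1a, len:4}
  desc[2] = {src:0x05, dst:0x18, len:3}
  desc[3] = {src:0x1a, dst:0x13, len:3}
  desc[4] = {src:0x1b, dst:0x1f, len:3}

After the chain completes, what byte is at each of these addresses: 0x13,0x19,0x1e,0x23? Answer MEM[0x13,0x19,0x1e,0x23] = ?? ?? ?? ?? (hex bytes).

MEM[0x13,0x19,0x1e,0x23] = b2 ea 59 b2

  after D0: wrote 7B at 0x1d = f3591c1df9eab2
  after D1: wrote 4B at 0x1a = fb6bf737
  after D2: wrote 3B at 0x18 = f9eab2
  after D3: wrote 3B at 0x13 = b26bf7
  after D4: wrote 3B at 0x1f = 6bf737
query mem[0x13]=0xb2, mem[0x19]=0xea, mem[0x1e]=0x59, mem[0x23]=0xb2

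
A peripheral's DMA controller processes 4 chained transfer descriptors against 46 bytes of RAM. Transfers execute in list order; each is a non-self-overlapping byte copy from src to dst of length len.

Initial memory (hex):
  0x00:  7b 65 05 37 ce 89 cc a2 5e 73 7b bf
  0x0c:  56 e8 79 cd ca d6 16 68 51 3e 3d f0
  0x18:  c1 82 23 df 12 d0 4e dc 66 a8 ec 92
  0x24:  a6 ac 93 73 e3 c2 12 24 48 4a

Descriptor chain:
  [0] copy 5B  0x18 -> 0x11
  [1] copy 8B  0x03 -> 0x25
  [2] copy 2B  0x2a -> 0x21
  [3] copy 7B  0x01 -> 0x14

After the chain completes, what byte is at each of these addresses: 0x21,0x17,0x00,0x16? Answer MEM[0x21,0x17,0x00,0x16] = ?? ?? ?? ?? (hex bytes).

  after D0: wrote 5B at 0x11 = c18223df12
  after D1: wrote 8B at 0x25 = 37ce89cca25e737b
  after D2: wrote 2B at 0x21 = 5e73
  after D3: wrote 7B at 0x14 = 650537ce89cca2
query mem[0x21]=0x5e, mem[0x17]=0xce, mem[0x00]=0x7b, mem[0x16]=0x37

MEM[0x21,0x17,0x00,0x16] = 5e ce 7b 37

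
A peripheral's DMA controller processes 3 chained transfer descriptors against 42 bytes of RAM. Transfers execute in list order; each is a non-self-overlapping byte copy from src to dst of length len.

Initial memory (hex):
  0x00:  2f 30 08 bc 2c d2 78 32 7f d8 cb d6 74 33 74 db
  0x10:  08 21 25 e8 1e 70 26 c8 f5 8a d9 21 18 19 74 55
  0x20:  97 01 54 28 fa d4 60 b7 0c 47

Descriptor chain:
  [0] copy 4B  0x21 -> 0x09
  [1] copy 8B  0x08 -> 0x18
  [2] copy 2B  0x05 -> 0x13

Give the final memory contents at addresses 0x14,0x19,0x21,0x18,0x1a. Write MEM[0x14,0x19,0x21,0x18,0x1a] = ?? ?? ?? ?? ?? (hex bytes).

D0: mem[0x09..0x0c] <- [01 54 28 fa]
D1: mem[0x18..0x1f] <- [7f 01 54 28 fa 33 74 db]
D2: mem[0x13..0x14] <- [d2 78]
query mem[0x14]=0x78, mem[0x19]=0x01, mem[0x21]=0x01, mem[0x18]=0x7f, mem[0x1a]=0x54

MEM[0x14,0x19,0x21,0x18,0x1a] = 78 01 01 7f 54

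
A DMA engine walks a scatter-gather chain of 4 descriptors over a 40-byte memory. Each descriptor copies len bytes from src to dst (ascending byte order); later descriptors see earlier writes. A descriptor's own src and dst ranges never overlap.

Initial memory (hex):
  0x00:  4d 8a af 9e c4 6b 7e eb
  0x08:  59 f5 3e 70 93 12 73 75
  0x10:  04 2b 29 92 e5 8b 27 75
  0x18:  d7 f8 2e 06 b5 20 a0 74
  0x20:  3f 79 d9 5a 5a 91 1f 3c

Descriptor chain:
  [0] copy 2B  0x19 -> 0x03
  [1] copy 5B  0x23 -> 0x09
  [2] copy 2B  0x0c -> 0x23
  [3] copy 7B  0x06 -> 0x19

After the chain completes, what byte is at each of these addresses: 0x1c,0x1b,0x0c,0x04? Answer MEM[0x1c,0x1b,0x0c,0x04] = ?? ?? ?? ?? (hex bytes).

MEM[0x1c,0x1b,0x0c,0x04] = 5a 59 1f 2e

#0 dst[0x03+2] := {0xf8,0x2e}
#1 dst[0x09+5] := {0x5a,0x5a,0x91,0x1f,0x3c}
#2 dst[0x23+2] := {0x1f,0x3c}
#3 dst[0x19+7] := {0x7e,0xeb,0x59,0x5a,0x5a,0x91,0x1f}
query mem[0x1c]=0x5a, mem[0x1b]=0x59, mem[0x0c]=0x1f, mem[0x04]=0x2e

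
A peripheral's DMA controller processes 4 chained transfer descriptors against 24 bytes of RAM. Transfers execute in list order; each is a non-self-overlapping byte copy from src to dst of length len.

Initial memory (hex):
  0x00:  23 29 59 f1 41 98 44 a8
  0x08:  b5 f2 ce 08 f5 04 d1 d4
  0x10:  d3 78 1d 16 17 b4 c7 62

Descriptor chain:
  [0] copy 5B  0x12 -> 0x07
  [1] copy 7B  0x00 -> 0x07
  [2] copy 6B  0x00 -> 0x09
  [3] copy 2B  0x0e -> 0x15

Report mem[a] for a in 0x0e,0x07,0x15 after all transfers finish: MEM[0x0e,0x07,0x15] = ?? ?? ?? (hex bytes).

MEM[0x0e,0x07,0x15] = 98 23 98

[0] 0x12->0x07 len=5 : 1d 16 17 b4 c7
[1] 0x00->0x07 len=7 : 23 29 59 f1 41 98 44
[2] 0x00->0x09 len=6 : 23 29 59 f1 41 98
[3] 0x0e->0x15 len=2 : 98 d4
query mem[0x0e]=0x98, mem[0x07]=0x23, mem[0x15]=0x98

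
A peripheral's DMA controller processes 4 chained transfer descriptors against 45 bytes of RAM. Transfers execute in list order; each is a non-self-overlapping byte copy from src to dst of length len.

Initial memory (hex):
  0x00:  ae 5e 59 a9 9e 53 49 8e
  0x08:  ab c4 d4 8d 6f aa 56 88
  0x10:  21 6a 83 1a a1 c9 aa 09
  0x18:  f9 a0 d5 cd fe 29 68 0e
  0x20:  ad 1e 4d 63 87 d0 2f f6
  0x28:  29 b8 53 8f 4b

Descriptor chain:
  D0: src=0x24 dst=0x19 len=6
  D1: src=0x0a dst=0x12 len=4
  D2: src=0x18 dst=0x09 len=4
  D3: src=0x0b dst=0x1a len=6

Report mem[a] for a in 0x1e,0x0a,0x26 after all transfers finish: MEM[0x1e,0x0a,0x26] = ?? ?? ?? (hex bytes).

MEM[0x1e,0x0a,0x26] = 88 87 2f

  after D0: wrote 6B at 0x19 = 87d02ff629b8
  after D1: wrote 4B at 0x12 = d48d6faa
  after D2: wrote 4B at 0x09 = f987d02f
  after D3: wrote 6B at 0x1a = d02faa568821
query mem[0x1e]=0x88, mem[0x0a]=0x87, mem[0x26]=0x2f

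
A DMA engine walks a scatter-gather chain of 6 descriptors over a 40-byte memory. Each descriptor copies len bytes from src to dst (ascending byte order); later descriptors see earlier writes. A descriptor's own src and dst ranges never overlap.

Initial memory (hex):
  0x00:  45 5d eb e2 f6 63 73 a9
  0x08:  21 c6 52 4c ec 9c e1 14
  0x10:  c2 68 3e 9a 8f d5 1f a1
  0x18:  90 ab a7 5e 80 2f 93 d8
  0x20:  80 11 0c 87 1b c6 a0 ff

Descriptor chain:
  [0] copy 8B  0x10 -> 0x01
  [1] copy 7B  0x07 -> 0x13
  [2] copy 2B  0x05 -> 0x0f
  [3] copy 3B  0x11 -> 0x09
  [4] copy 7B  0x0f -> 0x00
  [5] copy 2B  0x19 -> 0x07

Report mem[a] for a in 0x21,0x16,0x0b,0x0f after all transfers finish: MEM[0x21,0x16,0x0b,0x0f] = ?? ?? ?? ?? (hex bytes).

#0 dst[0x01+8] := {0xc2,0x68,0x3e,0x9a,0x8f,0xd5,0x1f,0xa1}
#1 dst[0x13+7] := {0x1f,0xa1,0xc6,0x52,0x4c,0xec,0x9c}
#2 dst[0x0f+2] := {0x8f,0xd5}
#3 dst[0x09+3] := {0x68,0x3e,0x1f}
#4 dst[0x00+7] := {0x8f,0xd5,0x68,0x3e,0x1f,0xa1,0xc6}
#5 dst[0x07+2] := {0x9c,0xa7}
query mem[0x21]=0x11, mem[0x16]=0x52, mem[0x0b]=0x1f, mem[0x0f]=0x8f

MEM[0x21,0x16,0x0b,0x0f] = 11 52 1f 8f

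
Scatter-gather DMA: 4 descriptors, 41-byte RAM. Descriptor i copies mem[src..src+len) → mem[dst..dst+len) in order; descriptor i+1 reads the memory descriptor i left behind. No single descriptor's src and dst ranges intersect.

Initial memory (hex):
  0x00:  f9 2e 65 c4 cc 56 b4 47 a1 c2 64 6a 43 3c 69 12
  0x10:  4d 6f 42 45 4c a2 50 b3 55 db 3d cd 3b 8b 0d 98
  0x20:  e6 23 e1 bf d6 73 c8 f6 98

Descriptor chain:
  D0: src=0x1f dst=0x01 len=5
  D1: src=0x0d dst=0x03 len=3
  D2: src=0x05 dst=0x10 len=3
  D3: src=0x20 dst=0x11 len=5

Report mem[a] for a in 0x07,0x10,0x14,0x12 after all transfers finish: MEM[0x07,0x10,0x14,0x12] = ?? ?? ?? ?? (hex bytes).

MEM[0x07,0x10,0x14,0x12] = 47 12 bf 23

#0 dst[0x01+5] := {0x98,0xe6,0x23,0xe1,0xbf}
#1 dst[0x03+3] := {0x3c,0x69,0x12}
#2 dst[0x10+3] := {0x12,0xb4,0x47}
#3 dst[0x11+5] := {0xe6,0x23,0xe1,0xbf,0xd6}
query mem[0x07]=0x47, mem[0x10]=0x12, mem[0x14]=0xbf, mem[0x12]=0x23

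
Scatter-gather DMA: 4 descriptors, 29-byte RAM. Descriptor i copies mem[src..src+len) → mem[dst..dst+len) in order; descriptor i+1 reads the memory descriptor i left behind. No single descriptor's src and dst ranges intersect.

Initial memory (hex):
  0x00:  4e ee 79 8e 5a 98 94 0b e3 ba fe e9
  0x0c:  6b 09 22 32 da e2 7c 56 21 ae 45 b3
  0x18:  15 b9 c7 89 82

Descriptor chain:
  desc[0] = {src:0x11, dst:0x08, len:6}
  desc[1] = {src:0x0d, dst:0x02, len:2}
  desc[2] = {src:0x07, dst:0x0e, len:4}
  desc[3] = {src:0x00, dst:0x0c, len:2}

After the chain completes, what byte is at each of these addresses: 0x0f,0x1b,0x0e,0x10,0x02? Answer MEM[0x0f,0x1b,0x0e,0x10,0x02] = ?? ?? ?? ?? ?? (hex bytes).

MEM[0x0f,0x1b,0x0e,0x10,0x02] = e2 89 0b 7c 45

#0 dst[0x08+6] := {0xe2,0x7c,0x56,0x21,0xae,0x45}
#1 dst[0x02+2] := {0x45,0x22}
#2 dst[0x0e+4] := {0x0b,0xe2,0x7c,0x56}
#3 dst[0x0c+2] := {0x4e,0xee}
query mem[0x0f]=0xe2, mem[0x1b]=0x89, mem[0x0e]=0x0b, mem[0x10]=0x7c, mem[0x02]=0x45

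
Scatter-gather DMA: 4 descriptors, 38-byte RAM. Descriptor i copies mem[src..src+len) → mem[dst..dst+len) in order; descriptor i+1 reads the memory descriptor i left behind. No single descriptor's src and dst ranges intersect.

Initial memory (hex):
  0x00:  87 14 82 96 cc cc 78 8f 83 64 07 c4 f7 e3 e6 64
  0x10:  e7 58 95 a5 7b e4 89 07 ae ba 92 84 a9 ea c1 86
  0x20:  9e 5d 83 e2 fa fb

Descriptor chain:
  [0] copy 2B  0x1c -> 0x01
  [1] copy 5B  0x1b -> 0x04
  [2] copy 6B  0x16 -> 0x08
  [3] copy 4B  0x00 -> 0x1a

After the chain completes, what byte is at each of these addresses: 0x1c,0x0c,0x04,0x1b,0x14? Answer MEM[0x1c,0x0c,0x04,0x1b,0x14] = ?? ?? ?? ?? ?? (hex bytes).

D0: mem[0x01..0x02] <- [a9 ea]
D1: mem[0x04..0x08] <- [84 a9 ea c1 86]
D2: mem[0x08..0x0d] <- [89 07 ae ba 92 84]
D3: mem[0x1a..0x1d] <- [87 a9 ea 96]
query mem[0x1c]=0xea, mem[0x0c]=0x92, mem[0x04]=0x84, mem[0x1b]=0xa9, mem[0x14]=0x7b

MEM[0x1c,0x0c,0x04,0x1b,0x14] = ea 92 84 a9 7b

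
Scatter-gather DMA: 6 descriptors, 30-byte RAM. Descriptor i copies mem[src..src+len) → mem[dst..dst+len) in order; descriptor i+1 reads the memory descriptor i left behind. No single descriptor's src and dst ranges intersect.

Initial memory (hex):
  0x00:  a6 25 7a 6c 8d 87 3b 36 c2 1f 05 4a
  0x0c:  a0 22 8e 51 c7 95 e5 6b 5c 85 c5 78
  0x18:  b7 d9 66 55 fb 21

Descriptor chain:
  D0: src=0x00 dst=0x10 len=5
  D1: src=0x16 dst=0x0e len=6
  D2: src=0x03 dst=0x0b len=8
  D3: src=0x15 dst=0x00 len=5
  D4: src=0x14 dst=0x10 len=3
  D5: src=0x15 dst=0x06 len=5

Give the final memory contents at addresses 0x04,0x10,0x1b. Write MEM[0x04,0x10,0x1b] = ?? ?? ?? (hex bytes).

MEM[0x04,0x10,0x1b] = d9 8d 55

  after D0: wrote 5B at 0x10 = a6257a6c8d
  after D1: wrote 6B at 0x0e = c578b7d96655
  after D2: wrote 8B at 0x0b = 6c8d873b36c21f05
  after D3: wrote 5B at 0x00 = 85c578b7d9
  after D4: wrote 3B at 0x10 = 8d85c5
  after D5: wrote 5B at 0x06 = 85c578b7d9
query mem[0x04]=0xd9, mem[0x10]=0x8d, mem[0x1b]=0x55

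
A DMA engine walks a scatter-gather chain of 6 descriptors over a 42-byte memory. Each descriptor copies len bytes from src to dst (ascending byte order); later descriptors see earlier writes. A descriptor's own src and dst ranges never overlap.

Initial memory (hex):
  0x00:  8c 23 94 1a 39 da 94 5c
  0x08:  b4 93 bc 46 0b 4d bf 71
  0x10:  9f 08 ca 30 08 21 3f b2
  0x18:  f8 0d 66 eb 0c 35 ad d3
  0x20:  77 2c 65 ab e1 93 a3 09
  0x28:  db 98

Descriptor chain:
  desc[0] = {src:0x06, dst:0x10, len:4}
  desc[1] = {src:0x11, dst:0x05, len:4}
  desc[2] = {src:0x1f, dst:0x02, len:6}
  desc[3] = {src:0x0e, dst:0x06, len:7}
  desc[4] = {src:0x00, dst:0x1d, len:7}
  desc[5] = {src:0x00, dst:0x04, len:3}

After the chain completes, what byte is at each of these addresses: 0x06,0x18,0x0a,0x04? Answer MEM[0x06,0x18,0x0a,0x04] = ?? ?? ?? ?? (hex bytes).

D0: mem[0x10..0x13] <- [94 5c b4 93]
D1: mem[0x05..0x08] <- [5c b4 93 08]
D2: mem[0x02..0x07] <- [d3 77 2c 65 ab e1]
D3: mem[0x06..0x0c] <- [bf 71 94 5c b4 93 08]
D4: mem[0x1d..0x23] <- [8c 23 d3 77 2c 65 bf]
D5: mem[0x04..0x06] <- [8c 23 d3]
query mem[0x06]=0xd3, mem[0x18]=0xf8, mem[0x0a]=0xb4, mem[0x04]=0x8c

MEM[0x06,0x18,0x0a,0x04] = d3 f8 b4 8c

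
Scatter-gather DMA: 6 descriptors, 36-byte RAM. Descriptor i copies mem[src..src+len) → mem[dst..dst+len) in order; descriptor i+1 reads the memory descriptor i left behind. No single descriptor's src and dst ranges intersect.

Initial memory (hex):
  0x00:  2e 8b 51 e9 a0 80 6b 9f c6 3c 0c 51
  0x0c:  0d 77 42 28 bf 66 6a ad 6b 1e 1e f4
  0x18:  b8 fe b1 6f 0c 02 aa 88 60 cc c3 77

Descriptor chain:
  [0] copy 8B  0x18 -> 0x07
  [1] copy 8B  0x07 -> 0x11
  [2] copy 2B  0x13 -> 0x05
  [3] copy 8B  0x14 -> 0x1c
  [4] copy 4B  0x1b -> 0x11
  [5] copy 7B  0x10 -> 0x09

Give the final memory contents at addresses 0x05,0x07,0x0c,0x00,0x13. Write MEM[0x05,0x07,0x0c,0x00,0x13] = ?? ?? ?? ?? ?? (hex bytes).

MEM[0x05,0x07,0x0c,0x00,0x13] = b1 b8 0c 2e 0c

[0] 0x18->0x07 len=8 : b8 fe b1 6f 0c 02 aa 88
[1] 0x07->0x11 len=8 : b8 fe b1 6f 0c 02 aa 88
[2] 0x13->0x05 len=2 : b1 6f
[3] 0x14->0x1c len=8 : 6f 0c 02 aa 88 fe b1 6f
[4] 0x1b->0x11 len=4 : 6f 6f 0c 02
[5] 0x10->0x09 len=7 : bf 6f 6f 0c 02 0c 02
query mem[0x05]=0xb1, mem[0x07]=0xb8, mem[0x0c]=0x0c, mem[0x00]=0x2e, mem[0x13]=0x0c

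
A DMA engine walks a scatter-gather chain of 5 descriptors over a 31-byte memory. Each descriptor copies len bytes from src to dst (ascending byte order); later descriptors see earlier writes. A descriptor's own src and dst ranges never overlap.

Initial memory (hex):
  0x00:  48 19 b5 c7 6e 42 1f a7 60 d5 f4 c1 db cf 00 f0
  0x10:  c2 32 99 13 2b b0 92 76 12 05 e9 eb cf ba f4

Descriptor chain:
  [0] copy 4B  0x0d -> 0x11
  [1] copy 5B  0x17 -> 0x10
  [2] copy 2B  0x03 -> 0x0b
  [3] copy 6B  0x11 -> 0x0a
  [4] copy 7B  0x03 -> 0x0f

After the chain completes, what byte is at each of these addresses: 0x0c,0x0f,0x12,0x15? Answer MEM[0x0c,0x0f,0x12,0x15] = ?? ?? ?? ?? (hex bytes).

MEM[0x0c,0x0f,0x12,0x15] = e9 c7 1f d5

  after D0: wrote 4B at 0x11 = cf00f0c2
  after D1: wrote 5B at 0x10 = 761205e9eb
  after D2: wrote 2B at 0x0b = c76e
  after D3: wrote 6B at 0x0a = 1205e9ebb092
  after D4: wrote 7B at 0x0f = c76e421fa760d5
query mem[0x0c]=0xe9, mem[0x0f]=0xc7, mem[0x12]=0x1f, mem[0x15]=0xd5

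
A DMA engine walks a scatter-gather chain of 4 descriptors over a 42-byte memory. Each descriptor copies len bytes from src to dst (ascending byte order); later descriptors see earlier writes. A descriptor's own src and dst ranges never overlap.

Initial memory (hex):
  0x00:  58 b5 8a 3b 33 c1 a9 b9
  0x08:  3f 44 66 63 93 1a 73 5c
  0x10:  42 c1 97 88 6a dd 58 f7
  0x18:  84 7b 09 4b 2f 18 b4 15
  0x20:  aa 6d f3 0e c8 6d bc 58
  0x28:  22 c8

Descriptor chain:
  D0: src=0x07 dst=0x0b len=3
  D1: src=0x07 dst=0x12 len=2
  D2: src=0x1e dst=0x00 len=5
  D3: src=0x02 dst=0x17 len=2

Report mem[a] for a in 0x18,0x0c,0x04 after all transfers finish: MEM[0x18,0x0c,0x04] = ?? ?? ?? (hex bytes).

MEM[0x18,0x0c,0x04] = 6d 3f f3

[0] 0x07->0x0b len=3 : b9 3f 44
[1] 0x07->0x12 len=2 : b9 3f
[2] 0x1e->0x00 len=5 : b4 15 aa 6d f3
[3] 0x02->0x17 len=2 : aa 6d
query mem[0x18]=0x6d, mem[0x0c]=0x3f, mem[0x04]=0xf3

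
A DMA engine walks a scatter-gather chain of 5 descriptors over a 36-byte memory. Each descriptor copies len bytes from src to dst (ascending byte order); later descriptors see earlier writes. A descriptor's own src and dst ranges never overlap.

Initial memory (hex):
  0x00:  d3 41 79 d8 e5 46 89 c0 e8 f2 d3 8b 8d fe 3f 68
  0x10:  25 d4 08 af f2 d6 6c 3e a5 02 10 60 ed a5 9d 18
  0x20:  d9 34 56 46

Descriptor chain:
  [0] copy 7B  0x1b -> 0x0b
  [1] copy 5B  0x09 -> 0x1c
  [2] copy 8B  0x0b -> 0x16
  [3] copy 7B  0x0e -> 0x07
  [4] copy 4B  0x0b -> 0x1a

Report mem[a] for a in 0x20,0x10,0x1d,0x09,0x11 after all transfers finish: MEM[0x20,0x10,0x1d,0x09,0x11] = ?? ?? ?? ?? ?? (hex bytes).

D0: mem[0x0b..0x11] <- [60 ed a5 9d 18 d9 34]
D1: mem[0x1c..0x20] <- [f2 d3 60 ed a5]
D2: mem[0x16..0x1d] <- [60 ed a5 9d 18 d9 34 08]
D3: mem[0x07..0x0d] <- [9d 18 d9 34 08 af f2]
D4: mem[0x1a..0x1d] <- [08 af f2 9d]
query mem[0x20]=0xa5, mem[0x10]=0xd9, mem[0x1d]=0x9d, mem[0x09]=0xd9, mem[0x11]=0x34

MEM[0x20,0x10,0x1d,0x09,0x11] = a5 d9 9d d9 34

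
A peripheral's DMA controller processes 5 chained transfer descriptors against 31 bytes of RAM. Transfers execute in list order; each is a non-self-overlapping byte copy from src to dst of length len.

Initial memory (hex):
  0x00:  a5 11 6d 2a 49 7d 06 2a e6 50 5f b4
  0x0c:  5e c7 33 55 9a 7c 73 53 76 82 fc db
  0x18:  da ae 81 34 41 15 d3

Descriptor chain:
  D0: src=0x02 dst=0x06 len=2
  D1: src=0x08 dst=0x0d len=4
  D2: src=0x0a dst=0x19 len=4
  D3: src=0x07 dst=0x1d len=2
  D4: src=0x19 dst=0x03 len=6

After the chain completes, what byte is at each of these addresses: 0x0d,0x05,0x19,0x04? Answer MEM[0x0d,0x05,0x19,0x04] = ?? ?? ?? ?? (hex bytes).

MEM[0x0d,0x05,0x19,0x04] = e6 5e 5f b4

  after D0: wrote 2B at 0x06 = 6d2a
  after D1: wrote 4B at 0x0d = e6505fb4
  after D2: wrote 4B at 0x19 = 5fb45ee6
  after D3: wrote 2B at 0x1d = 2ae6
  after D4: wrote 6B at 0x03 = 5fb45ee62ae6
query mem[0x0d]=0xe6, mem[0x05]=0x5e, mem[0x19]=0x5f, mem[0x04]=0xb4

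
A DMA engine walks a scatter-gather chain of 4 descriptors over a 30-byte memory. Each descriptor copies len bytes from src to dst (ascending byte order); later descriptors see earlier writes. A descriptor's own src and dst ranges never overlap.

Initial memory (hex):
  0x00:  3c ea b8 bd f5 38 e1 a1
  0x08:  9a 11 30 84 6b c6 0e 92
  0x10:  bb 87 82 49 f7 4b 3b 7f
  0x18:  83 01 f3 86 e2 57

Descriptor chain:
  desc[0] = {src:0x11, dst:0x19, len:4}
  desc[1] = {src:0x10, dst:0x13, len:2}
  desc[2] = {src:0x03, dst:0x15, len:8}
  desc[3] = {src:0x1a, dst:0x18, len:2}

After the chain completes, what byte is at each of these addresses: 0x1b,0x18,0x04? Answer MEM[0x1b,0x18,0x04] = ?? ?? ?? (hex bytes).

[0] 0x11->0x19 len=4 : 87 82 49 f7
[1] 0x10->0x13 len=2 : bb 87
[2] 0x03->0x15 len=8 : bd f5 38 e1 a1 9a 11 30
[3] 0x1a->0x18 len=2 : 9a 11
query mem[0x1b]=0x11, mem[0x18]=0x9a, mem[0x04]=0xf5

MEM[0x1b,0x18,0x04] = 11 9a f5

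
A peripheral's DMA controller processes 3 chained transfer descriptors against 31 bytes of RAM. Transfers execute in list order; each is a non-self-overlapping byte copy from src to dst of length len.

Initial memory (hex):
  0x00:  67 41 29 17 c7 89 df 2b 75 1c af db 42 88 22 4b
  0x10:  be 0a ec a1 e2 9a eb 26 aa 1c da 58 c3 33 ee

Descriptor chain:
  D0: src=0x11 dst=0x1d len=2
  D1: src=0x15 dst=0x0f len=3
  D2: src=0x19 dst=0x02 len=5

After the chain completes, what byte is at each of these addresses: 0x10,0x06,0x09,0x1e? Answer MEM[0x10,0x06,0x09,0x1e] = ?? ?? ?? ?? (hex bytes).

MEM[0x10,0x06,0x09,0x1e] = eb 0a 1c ec

#0 dst[0x1d+2] := {0x0a,0xec}
#1 dst[0x0f+3] := {0x9a,0xeb,0x26}
#2 dst[0x02+5] := {0x1c,0xda,0x58,0xc3,0x0a}
query mem[0x10]=0xeb, mem[0x06]=0x0a, mem[0x09]=0x1c, mem[0x1e]=0xec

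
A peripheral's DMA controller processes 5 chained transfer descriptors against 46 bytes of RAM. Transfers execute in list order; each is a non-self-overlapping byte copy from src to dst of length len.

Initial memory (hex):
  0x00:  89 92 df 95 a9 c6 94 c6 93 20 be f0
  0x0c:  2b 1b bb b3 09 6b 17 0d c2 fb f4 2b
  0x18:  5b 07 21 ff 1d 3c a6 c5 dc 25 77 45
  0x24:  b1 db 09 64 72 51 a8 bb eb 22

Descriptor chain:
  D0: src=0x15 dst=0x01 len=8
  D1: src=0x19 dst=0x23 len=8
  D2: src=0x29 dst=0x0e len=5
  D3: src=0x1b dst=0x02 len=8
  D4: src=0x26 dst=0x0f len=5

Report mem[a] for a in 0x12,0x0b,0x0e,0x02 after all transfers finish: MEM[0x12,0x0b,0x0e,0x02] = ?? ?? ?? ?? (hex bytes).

[0] 0x15->0x01 len=8 : fb f4 2b 5b 07 21 ff 1d
[1] 0x19->0x23 len=8 : 07 21 ff 1d 3c a6 c5 dc
[2] 0x29->0x0e len=5 : c5 dc bb eb 22
[3] 0x1b->0x02 len=8 : ff 1d 3c a6 c5 dc 25 77
[4] 0x26->0x0f len=5 : 1d 3c a6 c5 dc
query mem[0x12]=0xc5, mem[0x0b]=0xf0, mem[0x0e]=0xc5, mem[0x02]=0xff

MEM[0x12,0x0b,0x0e,0x02] = c5 f0 c5 ff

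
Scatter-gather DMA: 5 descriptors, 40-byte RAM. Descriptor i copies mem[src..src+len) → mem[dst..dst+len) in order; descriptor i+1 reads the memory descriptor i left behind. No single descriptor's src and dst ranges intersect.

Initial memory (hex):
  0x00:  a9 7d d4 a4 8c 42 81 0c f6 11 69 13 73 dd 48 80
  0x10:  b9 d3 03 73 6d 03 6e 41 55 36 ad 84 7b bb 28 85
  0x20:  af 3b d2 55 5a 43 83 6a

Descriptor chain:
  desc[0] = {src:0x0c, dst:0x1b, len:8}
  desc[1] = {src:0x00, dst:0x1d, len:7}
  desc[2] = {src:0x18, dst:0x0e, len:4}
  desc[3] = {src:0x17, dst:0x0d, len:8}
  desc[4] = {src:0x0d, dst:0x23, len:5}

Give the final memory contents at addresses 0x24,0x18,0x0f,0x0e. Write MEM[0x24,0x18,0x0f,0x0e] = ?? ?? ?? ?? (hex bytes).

MEM[0x24,0x18,0x0f,0x0e] = 55 55 36 55

[0] 0x0c->0x1b len=8 : 73 dd 48 80 b9 d3 03 73
[1] 0x00->0x1d len=7 : a9 7d d4 a4 8c 42 81
[2] 0x18->0x0e len=4 : 55 36 ad 73
[3] 0x17->0x0d len=8 : 41 55 36 ad 73 dd a9 7d
[4] 0x0d->0x23 len=5 : 41 55 36 ad 73
query mem[0x24]=0x55, mem[0x18]=0x55, mem[0x0f]=0x36, mem[0x0e]=0x55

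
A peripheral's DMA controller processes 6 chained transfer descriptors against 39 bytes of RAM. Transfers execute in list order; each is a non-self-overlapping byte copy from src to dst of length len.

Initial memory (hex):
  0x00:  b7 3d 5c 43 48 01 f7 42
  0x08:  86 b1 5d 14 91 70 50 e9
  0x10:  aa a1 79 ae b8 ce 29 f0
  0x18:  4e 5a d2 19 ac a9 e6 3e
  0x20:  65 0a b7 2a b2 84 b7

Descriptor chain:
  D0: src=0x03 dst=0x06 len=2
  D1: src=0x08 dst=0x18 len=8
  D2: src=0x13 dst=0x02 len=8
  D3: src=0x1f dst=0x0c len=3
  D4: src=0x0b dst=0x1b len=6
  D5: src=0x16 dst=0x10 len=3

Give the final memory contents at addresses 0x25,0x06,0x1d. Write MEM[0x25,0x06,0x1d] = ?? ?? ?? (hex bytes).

MEM[0x25,0x06,0x1d] = 84 f0 65

[0] 0x03->0x06 len=2 : 43 48
[1] 0x08->0x18 len=8 : 86 b1 5d 14 91 70 50 e9
[2] 0x13->0x02 len=8 : ae b8 ce 29 f0 86 b1 5d
[3] 0x1f->0x0c len=3 : e9 65 0a
[4] 0x0b->0x1b len=6 : 14 e9 65 0a e9 aa
[5] 0x16->0x10 len=3 : 29 f0 86
query mem[0x25]=0x84, mem[0x06]=0xf0, mem[0x1d]=0x65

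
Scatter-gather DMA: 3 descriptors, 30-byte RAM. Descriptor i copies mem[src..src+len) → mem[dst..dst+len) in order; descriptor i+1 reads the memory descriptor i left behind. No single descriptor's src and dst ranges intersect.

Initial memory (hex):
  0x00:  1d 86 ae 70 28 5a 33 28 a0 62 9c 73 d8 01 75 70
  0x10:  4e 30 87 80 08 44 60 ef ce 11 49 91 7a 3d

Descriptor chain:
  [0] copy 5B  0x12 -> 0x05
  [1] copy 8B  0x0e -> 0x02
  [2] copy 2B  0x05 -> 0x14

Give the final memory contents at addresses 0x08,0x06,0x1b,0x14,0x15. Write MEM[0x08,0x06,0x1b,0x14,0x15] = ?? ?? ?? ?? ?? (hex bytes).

D0: mem[0x05..0x09] <- [87 80 08 44 60]
D1: mem[0x02..0x09] <- [75 70 4e 30 87 80 08 44]
D2: mem[0x14..0x15] <- [30 87]
query mem[0x08]=0x08, mem[0x06]=0x87, mem[0x1b]=0x91, mem[0x14]=0x30, mem[0x15]=0x87

MEM[0x08,0x06,0x1b,0x14,0x15] = 08 87 91 30 87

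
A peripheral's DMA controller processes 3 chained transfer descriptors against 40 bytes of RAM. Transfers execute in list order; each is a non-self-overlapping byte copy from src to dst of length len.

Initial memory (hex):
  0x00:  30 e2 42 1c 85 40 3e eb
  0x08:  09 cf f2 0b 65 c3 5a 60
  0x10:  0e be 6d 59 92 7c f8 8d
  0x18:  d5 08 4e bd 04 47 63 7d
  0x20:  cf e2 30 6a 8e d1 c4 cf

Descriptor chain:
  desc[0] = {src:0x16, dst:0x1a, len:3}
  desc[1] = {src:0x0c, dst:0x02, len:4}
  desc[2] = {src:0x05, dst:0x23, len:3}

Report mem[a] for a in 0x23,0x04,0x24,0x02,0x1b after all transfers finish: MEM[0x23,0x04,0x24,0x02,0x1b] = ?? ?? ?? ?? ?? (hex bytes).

[0] 0x16->0x1a len=3 : f8 8d d5
[1] 0x0c->0x02 len=4 : 65 c3 5a 60
[2] 0x05->0x23 len=3 : 60 3e eb
query mem[0x23]=0x60, mem[0x04]=0x5a, mem[0x24]=0x3e, mem[0x02]=0x65, mem[0x1b]=0x8d

MEM[0x23,0x04,0x24,0x02,0x1b] = 60 5a 3e 65 8d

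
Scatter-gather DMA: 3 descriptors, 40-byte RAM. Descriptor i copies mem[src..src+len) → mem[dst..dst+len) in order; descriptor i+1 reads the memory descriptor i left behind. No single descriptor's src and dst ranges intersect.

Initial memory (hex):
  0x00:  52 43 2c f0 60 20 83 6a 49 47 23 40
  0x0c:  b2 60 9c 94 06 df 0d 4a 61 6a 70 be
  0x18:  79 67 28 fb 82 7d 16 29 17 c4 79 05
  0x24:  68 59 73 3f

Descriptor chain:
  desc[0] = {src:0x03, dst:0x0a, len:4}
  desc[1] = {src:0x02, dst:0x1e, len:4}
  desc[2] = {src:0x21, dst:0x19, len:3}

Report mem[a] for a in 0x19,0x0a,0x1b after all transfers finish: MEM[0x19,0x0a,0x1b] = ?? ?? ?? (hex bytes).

MEM[0x19,0x0a,0x1b] = 20 f0 05

  after D0: wrote 4B at 0x0a = f0602083
  after D1: wrote 4B at 0x1e = 2cf06020
  after D2: wrote 3B at 0x19 = 207905
query mem[0x19]=0x20, mem[0x0a]=0xf0, mem[0x1b]=0x05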